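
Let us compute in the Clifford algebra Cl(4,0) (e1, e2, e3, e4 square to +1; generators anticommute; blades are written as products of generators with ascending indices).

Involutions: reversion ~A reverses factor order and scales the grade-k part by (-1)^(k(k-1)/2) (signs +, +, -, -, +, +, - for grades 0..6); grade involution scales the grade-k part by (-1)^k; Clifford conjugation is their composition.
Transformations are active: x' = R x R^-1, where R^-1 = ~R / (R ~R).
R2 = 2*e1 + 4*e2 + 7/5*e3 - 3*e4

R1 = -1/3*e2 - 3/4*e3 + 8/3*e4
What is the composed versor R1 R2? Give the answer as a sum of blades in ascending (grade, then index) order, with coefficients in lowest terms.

Distribute over the terms of R1 (each basis-blade product reordered to ascending indices, repeated generators contracted through their squares):
(-1/3*e2) R2 = -4/3 + 2/3*e1 e2 - 7/15*e2 e3 + e2 e4
(-3/4*e3) R2 = -21/20 + 3/2*e1 e3 + 3*e2 e3 + 9/4*e3 e4
(8/3*e4) R2 = -8 - 16/3*e1 e4 - 32/3*e2 e4 - 56/15*e3 e4
Summing the partial products and collecting blades:
Answer: -623/60 + 2/3*e1 e2 + 3/2*e1 e3 - 16/3*e1 e4 + 38/15*e2 e3 - 29/3*e2 e4 - 89/60*e3 e4


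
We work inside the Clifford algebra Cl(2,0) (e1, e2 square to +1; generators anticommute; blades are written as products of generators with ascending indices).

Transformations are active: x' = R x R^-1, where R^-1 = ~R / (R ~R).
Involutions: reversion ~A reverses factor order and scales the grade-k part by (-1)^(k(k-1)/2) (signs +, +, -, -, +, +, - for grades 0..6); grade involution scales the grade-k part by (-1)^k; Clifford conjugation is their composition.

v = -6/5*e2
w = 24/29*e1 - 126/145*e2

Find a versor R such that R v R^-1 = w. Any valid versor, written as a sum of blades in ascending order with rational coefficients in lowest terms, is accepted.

Since q(v) = q(w) = 36/25, the sum R = v + w = 24/29*e1 - 60/29*e2 does the job whenever invertible.
Answer: 24/29*e1 - 60/29*e2


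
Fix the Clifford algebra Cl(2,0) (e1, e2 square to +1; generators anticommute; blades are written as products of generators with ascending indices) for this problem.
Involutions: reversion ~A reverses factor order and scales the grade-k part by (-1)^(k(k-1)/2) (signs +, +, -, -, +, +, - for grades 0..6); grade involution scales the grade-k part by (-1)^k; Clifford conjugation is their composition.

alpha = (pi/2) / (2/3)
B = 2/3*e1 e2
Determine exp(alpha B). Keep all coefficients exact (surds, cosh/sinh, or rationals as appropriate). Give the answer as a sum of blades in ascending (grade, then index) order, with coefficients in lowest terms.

B^2 = (2/3)^2*(e1 e2)^2 = 4/9*(-1) = -4/9 (a basis 2-blade squares to minus the product of its generators' squares).
B^2 = -4/9 — since the square is negative, the closed form is circular: l = 2/3, alpha*l = pi/2, so exp(alpha B) = cos(pi/2) + (sin(pi/2)/(2/3))*B = 0 + (3/2)*B.
Answer: e1 e2


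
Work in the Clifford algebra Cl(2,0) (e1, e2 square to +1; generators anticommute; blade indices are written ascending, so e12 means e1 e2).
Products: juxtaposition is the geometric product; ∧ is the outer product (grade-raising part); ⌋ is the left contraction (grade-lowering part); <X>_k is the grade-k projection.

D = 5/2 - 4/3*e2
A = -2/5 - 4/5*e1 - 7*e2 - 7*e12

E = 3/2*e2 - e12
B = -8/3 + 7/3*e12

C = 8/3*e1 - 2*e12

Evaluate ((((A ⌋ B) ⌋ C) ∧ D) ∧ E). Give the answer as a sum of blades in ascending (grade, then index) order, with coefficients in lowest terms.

step 1: 87/5 + 49/3*e1 - 28/15*e2 - 14/15*e12
step 2: 1876/45 + 128/3*e1 - 98/3*e2 - 174/5*e12
step 3: 938/9 + 320/3*e1 - 18529/135*e2 - 1295/9*e12
step 4: 469/3*e2 + 502/9*e12
Answer: 469/3*e2 + 502/9*e12


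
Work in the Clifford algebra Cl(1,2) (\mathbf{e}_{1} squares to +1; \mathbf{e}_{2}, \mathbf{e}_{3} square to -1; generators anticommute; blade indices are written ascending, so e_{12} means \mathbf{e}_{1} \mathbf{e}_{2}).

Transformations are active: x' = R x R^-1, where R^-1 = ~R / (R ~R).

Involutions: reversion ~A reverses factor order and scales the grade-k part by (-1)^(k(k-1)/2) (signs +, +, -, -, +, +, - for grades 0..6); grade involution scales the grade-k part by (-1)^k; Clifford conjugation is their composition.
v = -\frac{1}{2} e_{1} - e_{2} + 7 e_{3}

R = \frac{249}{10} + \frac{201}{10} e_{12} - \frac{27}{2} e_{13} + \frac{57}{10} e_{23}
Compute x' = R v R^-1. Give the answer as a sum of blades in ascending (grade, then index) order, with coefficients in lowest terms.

~R = \frac{249}{10} - \frac{201}{10} e_{12} + \frac{27}{2} e_{13} - \frac{57}{10} e_{23}, and R ~R = \frac{1656}{25}, so R^-1 = ~R / (\frac{1656}{25}).
R v = \frac{2043}{20} e_{1} - \frac{219}{4} e_{2} + \frac{3237}{20} e_{3} + \frac{2487}{20} e_{123}
Answer: \frac{36321}{368} e_{1} - \frac{4179}{46} e_{2} + \frac{14431}{368} e_{3}


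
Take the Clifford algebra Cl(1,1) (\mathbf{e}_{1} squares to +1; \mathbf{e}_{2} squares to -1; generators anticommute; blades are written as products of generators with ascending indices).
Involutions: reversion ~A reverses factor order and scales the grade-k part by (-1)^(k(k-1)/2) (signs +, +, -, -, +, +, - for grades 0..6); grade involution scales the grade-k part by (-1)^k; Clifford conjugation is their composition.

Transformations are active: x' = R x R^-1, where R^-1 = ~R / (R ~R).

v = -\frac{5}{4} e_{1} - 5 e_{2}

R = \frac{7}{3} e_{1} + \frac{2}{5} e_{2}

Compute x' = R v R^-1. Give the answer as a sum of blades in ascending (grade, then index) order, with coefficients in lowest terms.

~R = \frac{7}{3} e_{1} + \frac{2}{5} e_{2}, and R ~R = \frac{1189}{225}, so R^-1 = ~R / (\frac{1189}{225}).
R v = -\frac{11}{12} - \frac{67}{6} e_{1} e_{2}
Answer: \frac{2095}{4756} e_{1} + \frac{5780}{1189} e_{2}


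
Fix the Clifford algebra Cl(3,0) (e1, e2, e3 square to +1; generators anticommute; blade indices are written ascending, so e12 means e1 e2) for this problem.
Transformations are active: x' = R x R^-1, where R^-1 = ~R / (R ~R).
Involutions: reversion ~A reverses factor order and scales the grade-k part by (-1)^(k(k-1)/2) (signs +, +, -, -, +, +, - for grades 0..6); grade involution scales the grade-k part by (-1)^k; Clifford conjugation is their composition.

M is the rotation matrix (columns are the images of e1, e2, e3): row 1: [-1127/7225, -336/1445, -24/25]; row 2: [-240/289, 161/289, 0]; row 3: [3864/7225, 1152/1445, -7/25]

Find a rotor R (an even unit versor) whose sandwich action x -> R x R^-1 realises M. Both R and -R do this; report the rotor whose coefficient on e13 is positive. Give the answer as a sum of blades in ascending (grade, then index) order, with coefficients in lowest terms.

Method: write R = a + b12*e12 + b13*e13 + b23*e23 with a^2 + b12^2 + b13^2 + b23^2 = 1 (so R^-1 = ~R). Expanding the columns R e_j ~R gives tr M = 4a^2 - 1 and, from the antisymmetric part, M21 - M12 = -4a*b12, M13 - M31 = 4a*b13, M32 - M23 = -4a*b23.
Here tr M = 35/289, so a^2 = (1 + tr M)/4 = 81/289 and a = ±9/17. Taking a = 9/17: M21 - M12 = -864/1445, M13 - M31 = -432/289, M32 - M23 = 1152/1445, giving b12 = 24/85, b13 = -12/17, b23 = -32/85, i.e. R = 9/17 + 24/85*e12 - 12/17*e13 - 32/85*e23.
Its e13 coefficient is negative, so report the other preimage -R.
Answer: -9/17 - 24/85*e12 + 12/17*e13 + 32/85*e23. Recall the cover is two-to-one: with M of trace 35/289, both preimages act alike, and the stated e13 sign chooses the sheet.


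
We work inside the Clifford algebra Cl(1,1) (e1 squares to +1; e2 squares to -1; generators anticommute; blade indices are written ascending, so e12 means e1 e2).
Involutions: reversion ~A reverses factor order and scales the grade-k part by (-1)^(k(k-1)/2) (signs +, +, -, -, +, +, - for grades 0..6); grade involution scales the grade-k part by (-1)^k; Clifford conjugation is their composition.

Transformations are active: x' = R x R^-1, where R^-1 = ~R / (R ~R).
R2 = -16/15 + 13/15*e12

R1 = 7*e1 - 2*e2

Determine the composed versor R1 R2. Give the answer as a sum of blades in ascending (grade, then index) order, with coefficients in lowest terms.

Distribute over the terms of R1 (each basis-blade product reordered to ascending indices, repeated generators contracted through their squares):
(7*e1) R2 = -112/15*e1 + 91/15*e2
(-2*e2) R2 = -26/15*e1 + 32/15*e2
Summing the partial products and collecting blades:
Answer: -46/5*e1 + 41/5*e2


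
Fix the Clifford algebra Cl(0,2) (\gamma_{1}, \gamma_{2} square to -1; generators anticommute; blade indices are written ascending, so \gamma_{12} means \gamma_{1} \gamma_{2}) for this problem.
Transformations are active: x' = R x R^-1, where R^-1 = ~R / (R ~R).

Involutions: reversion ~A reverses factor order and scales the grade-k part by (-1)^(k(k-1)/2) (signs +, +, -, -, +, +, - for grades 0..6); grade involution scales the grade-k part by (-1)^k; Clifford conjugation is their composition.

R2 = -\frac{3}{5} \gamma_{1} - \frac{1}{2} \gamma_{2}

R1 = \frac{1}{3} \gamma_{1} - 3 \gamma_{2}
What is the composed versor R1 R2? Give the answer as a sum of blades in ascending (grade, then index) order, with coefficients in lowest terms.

Distribute over the terms of R1 (each basis-blade product reordered to ascending indices, repeated generators contracted through their squares):
(\frac{1}{3} \gamma_{1}) R2 = \frac{1}{5} - \frac{1}{6} \gamma_{12}
(-3 \gamma_{2}) R2 = -\frac{3}{2} - \frac{9}{5} \gamma_{12}
Summing the partial products and collecting blades:
Answer: -\frac{13}{10} - \frac{59}{30} \gamma_{12}


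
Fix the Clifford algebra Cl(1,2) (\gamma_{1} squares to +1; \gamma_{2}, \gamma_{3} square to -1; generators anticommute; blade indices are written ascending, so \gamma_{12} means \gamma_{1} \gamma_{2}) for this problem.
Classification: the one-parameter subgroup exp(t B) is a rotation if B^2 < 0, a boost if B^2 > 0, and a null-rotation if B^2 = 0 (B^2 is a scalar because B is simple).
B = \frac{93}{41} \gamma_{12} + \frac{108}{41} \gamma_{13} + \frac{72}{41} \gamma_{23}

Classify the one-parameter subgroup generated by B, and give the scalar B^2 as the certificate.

B^2 term by term: the squares give (\frac{93}{41})^2*(\gamma_{12})^2 + (\frac{108}{41})^2*(\gamma_{13})^2 + (\frac{72}{41})^2*(\gamma_{23})^2 = \frac{8649}{1681}*(+1) + \frac{11664}{1681}*(+1) + \frac{5184}{1681}*(-1) = 9 (each basis 2-blade squares to minus the product of its generators' squares); cross terms between blades sharing an index anticommute and cancel. So B^2 = 9.
Answer: boost, certificate B^2 = 9. Note: conjugating B changes its blade decomposition but never the scalar B^2 = 9, whose sign settles the classification.


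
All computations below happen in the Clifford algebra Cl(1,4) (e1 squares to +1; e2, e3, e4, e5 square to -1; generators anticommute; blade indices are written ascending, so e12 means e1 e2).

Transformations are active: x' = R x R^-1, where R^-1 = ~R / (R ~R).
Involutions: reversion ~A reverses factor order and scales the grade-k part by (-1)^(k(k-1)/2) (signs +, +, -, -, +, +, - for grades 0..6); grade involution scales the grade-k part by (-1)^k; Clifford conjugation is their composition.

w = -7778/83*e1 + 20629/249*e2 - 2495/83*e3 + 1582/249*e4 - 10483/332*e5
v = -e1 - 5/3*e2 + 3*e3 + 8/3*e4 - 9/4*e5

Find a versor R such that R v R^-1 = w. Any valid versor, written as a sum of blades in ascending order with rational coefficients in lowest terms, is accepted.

The midline construction: v and w both square to -3305/144, so reflecting in their sum -7861/83*e1 + 6738/83*e2 - 2246/83*e3 + 2246/249*e4 - 5615/166*e5 exchanges them.
Answer: -7861/83*e1 + 6738/83*e2 - 2246/83*e3 + 2246/249*e4 - 5615/166*e5


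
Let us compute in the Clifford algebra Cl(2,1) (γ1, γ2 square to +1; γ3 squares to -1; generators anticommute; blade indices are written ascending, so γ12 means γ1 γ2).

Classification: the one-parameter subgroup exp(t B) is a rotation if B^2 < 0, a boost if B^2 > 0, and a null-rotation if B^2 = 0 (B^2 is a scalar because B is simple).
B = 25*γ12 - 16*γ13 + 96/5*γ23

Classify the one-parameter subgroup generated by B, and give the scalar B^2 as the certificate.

B^2 term by term: the squares give (25)^2*(γ12)^2 + (-16)^2*(γ13)^2 + (96/5)^2*(γ23)^2 = 625*(-1) + 256*(+1) + 9216/25*(+1) = -9/25 (each basis 2-blade squares to minus the product of its generators' squares); cross terms between blades sharing an index anticommute and cancel. So B^2 = -9/25.
Answer: rotation, certificate B^2 = -9/25. B^2 = -9/25 is basis-independent, so its sign is the whole story.


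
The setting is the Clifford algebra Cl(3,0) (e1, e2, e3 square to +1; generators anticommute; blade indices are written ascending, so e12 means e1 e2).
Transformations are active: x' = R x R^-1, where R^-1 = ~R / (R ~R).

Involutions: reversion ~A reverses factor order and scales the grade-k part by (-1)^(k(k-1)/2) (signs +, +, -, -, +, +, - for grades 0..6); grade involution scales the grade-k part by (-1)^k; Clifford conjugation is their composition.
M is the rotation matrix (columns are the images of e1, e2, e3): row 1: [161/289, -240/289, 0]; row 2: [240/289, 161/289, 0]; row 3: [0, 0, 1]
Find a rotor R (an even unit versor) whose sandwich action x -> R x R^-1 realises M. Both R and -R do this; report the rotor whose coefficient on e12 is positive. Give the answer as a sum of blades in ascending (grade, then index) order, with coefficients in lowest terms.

Method: write R = a + b12*e12 + b13*e13 + b23*e23 with a^2 + b12^2 + b13^2 + b23^2 = 1 (so R^-1 = ~R). Expanding the columns R e_j ~R gives tr M = 4a^2 - 1 and, from the antisymmetric part, M21 - M12 = -4a*b12, M13 - M31 = 4a*b13, M32 - M23 = -4a*b23.
Here tr M = 611/289, so a^2 = (1 + tr M)/4 = 225/289 and a = ±15/17. Taking a = 15/17: M21 - M12 = 480/289, M13 - M31 = 0, M32 - M23 = 0, giving b12 = -8/17, b13 = 0, b23 = 0, i.e. R = 15/17 - 8/17*e12.
Its e12 coefficient is negative, so report the other preimage -R.
Answer: -15/17 + 8/17*e12. Sheet selection: the two-to-one cover makes ±R indistinguishable at the matrix level (trace 611/289), so uniqueness comes from the required sign on e12.


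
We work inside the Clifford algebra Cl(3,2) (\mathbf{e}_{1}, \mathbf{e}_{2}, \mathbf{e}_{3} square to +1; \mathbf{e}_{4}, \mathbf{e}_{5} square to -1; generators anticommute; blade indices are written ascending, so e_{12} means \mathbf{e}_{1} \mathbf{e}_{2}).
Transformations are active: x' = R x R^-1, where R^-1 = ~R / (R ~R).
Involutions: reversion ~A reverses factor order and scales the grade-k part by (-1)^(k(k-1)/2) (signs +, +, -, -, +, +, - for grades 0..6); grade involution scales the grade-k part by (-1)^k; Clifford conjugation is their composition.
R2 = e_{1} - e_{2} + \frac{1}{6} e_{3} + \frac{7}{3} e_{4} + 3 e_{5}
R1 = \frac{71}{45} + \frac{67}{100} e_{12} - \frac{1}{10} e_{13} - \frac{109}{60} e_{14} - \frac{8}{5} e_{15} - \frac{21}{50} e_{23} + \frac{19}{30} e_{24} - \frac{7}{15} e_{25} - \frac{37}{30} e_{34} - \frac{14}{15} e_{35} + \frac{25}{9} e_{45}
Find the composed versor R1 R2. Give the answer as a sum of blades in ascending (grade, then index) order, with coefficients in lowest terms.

Distribute over the terms of R2 (each basis-blade product reordered to ascending indices, repeated generators contracted through their squares):
R1 (e_{1}) = \frac{71}{45} e_{1} - \frac{67}{100} e_{2} + \frac{1}{10} e_{3} + \frac{109}{60} e_{4} + \frac{8}{5} e_{5} - \frac{21}{50} e_{123} + \frac{19}{30} e_{124} - \frac{7}{15} e_{125} - \frac{37}{30} e_{134} - \frac{14}{15} e_{135} + \frac{25}{9} e_{145}
R1 (-e_{2}) = -\frac{67}{100} e_{1} - \frac{71}{45} e_{2} - \frac{21}{50} e_{3} + \frac{19}{30} e_{4} - \frac{7}{15} e_{5} - \frac{1}{10} e_{123} - \frac{109}{60} e_{124} - \frac{8}{5} e_{125} + \frac{37}{30} e_{234} + \frac{14}{15} e_{235} - \frac{25}{9} e_{245}
R1 (\frac{1}{6} e_{3}) = -\frac{1}{60} e_{1} - \frac{7}{100} e_{2} + \frac{71}{270} e_{3} + \frac{37}{180} e_{4} + \frac{7}{45} e_{5} + \frac{67}{600} e_{123} + \frac{109}{360} e_{134} + \frac{4}{15} e_{135} - \frac{19}{180} e_{234} + \frac{7}{90} e_{235} + \frac{25}{54} e_{345}
R1 (\frac{7}{3} e_{4}) = \frac{763}{180} e_{1} - \frac{133}{90} e_{2} + \frac{259}{90} e_{3} + \frac{497}{135} e_{4} + \frac{175}{27} e_{5} + \frac{469}{300} e_{124} - \frac{7}{30} e_{134} + \frac{56}{15} e_{145} - \frac{49}{50} e_{234} + \frac{49}{45} e_{245} + \frac{98}{45} e_{345}
R1 (3 e_{5}) = \frac{24}{5} e_{1} + \frac{7}{5} e_{2} + \frac{14}{5} e_{3} - \frac{25}{3} e_{4} + \frac{71}{15} e_{5} + \frac{201}{100} e_{125} - \frac{3}{10} e_{135} - \frac{109}{20} e_{145} - \frac{63}{50} e_{235} + \frac{19}{10} e_{245} - \frac{37}{10} e_{345}
Summing the partial products and collecting blades:
Answer: \frac{993}{100} e_{1} - \frac{539}{225} e_{2} + \frac{3794}{675} e_{3} - \frac{539}{270} e_{4} + \frac{1688}{135} e_{5} - \frac{49}{120} e_{123} + \frac{19}{50} e_{124} - \frac{17}{300} e_{125} - \frac{419}{360} e_{134} - \frac{29}{30} e_{135} + \frac{191}{180} e_{145} + \frac{133}{900} e_{234} - \frac{56}{225} e_{235} + \frac{19}{90} e_{245} - \frac{143}{135} e_{345}


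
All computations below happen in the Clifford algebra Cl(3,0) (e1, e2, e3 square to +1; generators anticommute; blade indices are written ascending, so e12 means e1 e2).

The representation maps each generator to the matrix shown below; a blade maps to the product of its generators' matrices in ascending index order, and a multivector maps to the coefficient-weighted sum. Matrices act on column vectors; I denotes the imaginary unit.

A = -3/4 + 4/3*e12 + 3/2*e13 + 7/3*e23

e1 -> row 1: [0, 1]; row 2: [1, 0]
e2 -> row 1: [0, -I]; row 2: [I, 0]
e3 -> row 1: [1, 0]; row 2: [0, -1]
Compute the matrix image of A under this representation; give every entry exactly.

Bivector images (products of the table entries): rho(e12) = rho(e1)rho(e2) = row 1: [I, 0]; row 2: [0, -I]; rho(e13) = rho(e1)rho(e3) = row 1: [0, -1]; row 2: [1, 0]; rho(e23) = rho(e2)rho(e3) = row 1: [0, I]; row 2: [I, 0].
M = (-3/4)*1 + (4/3)*rho(e12) + (3/2)*rho(e13) + (7/3)*rho(e23), summed entrywise (1 is the identity matrix):
Answer: row 1: [-3/4 + 4*I/3, -3/2 + 7*I/3]; row 2: [3/2 + 7*I/3, -3/4 - 4*I/3]


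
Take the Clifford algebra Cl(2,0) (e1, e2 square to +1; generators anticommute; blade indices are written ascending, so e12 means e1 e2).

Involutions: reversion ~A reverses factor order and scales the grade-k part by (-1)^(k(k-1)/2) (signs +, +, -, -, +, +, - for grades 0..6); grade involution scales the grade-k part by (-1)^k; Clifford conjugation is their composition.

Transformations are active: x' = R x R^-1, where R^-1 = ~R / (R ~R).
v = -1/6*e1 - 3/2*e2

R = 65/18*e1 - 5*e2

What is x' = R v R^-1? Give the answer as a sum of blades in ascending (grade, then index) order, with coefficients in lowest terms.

~R = 65/18*e1 - 5*e2, and R ~R = 12325/324, so R^-1 = ~R / (12325/324).
R v = 745/108 - 25/4*e12
Answer: 4367/2958*e1 - 309/986*e2


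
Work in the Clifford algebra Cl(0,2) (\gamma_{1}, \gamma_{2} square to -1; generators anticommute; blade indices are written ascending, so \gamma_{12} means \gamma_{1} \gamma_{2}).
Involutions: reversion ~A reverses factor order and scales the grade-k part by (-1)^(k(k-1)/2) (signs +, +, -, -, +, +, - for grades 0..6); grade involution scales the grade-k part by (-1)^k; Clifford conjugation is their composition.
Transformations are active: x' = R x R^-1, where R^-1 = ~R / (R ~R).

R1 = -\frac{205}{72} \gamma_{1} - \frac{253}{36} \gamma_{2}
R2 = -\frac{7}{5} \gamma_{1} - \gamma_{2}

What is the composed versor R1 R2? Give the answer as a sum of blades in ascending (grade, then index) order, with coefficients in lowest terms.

Distribute over the terms of R1 (each basis-blade product reordered to ascending indices, repeated generators contracted through their squares):
(-\frac{205}{72} \gamma_{1}) R2 = -\frac{287}{72} + \frac{205}{72} \gamma_{12}
(-\frac{253}{36} \gamma_{2}) R2 = -\frac{253}{36} - \frac{1771}{180} \gamma_{12}
Summing the partial products and collecting blades:
Answer: -\frac{793}{72} - \frac{839}{120} \gamma_{12}


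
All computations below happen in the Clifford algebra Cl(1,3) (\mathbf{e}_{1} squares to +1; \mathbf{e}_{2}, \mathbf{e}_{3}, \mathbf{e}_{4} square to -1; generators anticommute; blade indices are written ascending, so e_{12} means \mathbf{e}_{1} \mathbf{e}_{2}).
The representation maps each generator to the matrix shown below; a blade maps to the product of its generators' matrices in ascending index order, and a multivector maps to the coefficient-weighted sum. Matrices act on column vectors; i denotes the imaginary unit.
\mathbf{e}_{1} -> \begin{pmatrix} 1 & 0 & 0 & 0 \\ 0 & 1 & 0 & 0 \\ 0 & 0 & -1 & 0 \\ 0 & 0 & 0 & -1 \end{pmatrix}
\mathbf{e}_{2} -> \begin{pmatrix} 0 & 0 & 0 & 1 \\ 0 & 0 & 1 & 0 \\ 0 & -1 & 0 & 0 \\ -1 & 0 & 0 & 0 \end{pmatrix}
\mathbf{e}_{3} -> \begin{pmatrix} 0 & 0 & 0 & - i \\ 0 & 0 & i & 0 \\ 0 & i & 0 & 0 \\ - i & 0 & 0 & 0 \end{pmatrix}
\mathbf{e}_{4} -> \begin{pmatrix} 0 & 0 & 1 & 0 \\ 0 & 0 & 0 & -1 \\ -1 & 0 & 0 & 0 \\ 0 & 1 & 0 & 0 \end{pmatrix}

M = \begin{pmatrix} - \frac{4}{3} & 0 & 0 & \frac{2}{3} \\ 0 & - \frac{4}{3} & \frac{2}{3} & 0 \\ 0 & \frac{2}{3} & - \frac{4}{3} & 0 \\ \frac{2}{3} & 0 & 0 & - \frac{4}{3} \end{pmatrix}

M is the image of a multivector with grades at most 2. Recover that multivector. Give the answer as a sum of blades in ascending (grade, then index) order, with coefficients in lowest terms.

Method: the blade images are trace-orthogonal — tr(rho(e_A) rho(e_B)^-1) = 4 if A = B and 0 otherwise — and rho(e_A)^-1 = (e_A)^2 * rho(e_A) with (e_A)^2 = +1 or -1, so the coefficient of e_A in the preimage is (e_A)^2 * tr(M rho(e_A))/4.
Nonzero projections over blades of grade <= 2: 1: (1)^2 = +1, tr(M 1) = - \frac{16}{3}, coefficient -\frac{4}{3}; e_{12}: (e_{12})^2 = +1, tr(M rho(e_{12})) = \frac{8}{3}, coefficient \frac{2}{3}. Every other blade of grade <= 2 projects to 0.
Answer: -\frac{4}{3} + \frac{2}{3} e_{12}


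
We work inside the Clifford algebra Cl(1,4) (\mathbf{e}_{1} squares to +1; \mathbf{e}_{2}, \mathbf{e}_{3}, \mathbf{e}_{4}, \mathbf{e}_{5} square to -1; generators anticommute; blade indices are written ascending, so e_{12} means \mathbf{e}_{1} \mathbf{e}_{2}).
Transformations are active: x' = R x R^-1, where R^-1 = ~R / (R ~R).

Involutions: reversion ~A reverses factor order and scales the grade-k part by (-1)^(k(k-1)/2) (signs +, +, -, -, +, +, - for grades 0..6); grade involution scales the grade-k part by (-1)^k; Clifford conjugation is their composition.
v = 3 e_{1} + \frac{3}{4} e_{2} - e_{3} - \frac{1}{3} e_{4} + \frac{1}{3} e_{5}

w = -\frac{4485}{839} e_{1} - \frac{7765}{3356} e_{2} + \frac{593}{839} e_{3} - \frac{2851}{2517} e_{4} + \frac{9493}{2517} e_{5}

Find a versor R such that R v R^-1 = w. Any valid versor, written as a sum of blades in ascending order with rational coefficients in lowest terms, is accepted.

Reasoning: v^2 = w^2 = \frac{1039}{144} since conjugation preserves the quadratic form; R = v + w = -\frac{1968}{839} e_{1} - \frac{1312}{839} e_{2} - \frac{246}{839} e_{3} - \frac{1230}{839} e_{4} + \frac{3444}{839} e_{5} is then valid when invertible, keeping its own part and reversing (v - w)/2.
Answer: -\frac{1968}{839} e_{1} - \frac{1312}{839} e_{2} - \frac{246}{839} e_{3} - \frac{1230}{839} e_{4} + \frac{3444}{839} e_{5}


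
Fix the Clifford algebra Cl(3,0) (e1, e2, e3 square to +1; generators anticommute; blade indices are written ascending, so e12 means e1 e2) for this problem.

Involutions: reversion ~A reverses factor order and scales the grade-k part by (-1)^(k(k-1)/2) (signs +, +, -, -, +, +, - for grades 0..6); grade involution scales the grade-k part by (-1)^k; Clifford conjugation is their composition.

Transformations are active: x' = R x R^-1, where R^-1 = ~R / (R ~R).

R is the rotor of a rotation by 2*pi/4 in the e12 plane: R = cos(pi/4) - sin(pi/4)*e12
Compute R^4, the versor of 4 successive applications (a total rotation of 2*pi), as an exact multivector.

Half-angle bookkeeping: 4 applications in e12 add up to rotor phase 4*pi/4 = pi, so R^4 = cos(pi) - sin(pi)*e12.
cos(pi) = -1 and sin(pi) = 0, so R^4 = -1. The total rotation 2*pi is 1 full turn, so every vector returns to itself, yet the rotor is -1, on the OTHER sheet of the double cover (an odd number of 2*pi turns).
Answer: -1


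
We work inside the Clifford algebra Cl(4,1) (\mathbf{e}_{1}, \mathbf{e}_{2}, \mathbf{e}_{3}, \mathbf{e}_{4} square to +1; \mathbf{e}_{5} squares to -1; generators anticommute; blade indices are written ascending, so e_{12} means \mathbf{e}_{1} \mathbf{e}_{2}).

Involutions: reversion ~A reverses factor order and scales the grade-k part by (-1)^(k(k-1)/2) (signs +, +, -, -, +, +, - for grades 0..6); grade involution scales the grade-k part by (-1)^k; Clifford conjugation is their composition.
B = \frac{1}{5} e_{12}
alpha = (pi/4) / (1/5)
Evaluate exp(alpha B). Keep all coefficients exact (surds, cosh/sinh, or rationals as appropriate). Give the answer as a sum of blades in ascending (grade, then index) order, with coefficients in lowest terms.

B^2 = (\frac{1}{5})^2*(e_{12})^2 = \frac{1}{25}*(-1) = -\frac{1}{25} (a basis 2-blade squares to minus the product of its generators' squares).
B^2 = -\frac{1}{25} — circular case — the even/odd split gives cos and sin: l = \frac{1}{5}, alpha*l = \frac{\pi}{4}, so exp(alpha B) = cos(\frac{\pi}{4}) + (sin(\frac{\pi}{4})/(\frac{1}{5}))*B = \frac{\sqrt{2}}{2} + (\frac{5 \sqrt{2}}{2})*B.
Answer: \frac{\sqrt{2}}{2} + \frac{\sqrt{2}}{2} e_{12}


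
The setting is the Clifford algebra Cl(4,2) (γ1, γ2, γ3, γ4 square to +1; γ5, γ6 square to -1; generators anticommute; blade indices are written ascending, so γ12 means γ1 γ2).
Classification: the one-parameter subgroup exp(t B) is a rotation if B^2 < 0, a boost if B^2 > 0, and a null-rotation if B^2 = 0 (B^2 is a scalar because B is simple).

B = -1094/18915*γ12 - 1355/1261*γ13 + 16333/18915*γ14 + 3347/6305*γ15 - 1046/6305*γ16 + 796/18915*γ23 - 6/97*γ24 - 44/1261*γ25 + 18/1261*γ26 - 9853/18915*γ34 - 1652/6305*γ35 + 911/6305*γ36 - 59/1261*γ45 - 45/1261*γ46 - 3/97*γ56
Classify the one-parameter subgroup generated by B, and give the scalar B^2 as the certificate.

B^2 term by term: the squares give (-1094/18915)^2*(γ12)^2 + (-1355/1261)^2*(γ13)^2 + (16333/18915)^2*(γ14)^2 + (3347/6305)^2*(γ15)^2 + (-1046/6305)^2*(γ16)^2 + (796/18915)^2*(γ23)^2 + (-6/97)^2*(γ24)^2 + (-44/1261)^2*(γ25)^2 + (18/1261)^2*(γ26)^2 + (-9853/18915)^2*(γ34)^2 + (-1652/6305)^2*(γ35)^2 + (911/6305)^2*(γ36)^2 + (-59/1261)^2*(γ45)^2 + (-45/1261)^2*(γ46)^2 + (-3/97)^2*(γ56)^2 = 1196836/357777225*(-1) + 1836025/1590121*(-1) + 266766889/357777225*(-1) + 11202409/39753025*(+1) + 1094116/39753025*(+1) + 633616/357777225*(-1) + 36/9409*(-1) + 1936/1590121*(+1) + 324/1590121*(+1) + 97081609/357777225*(-1) + 2729104/39753025*(+1) + 829921/39753025*(+1) + 3481/1590121*(+1) + 2025/1590121*(+1) + 9/9409*(-1) = -16/9 (each basis 2-blade squares to minus the product of its generators' squares); cross terms between blades sharing an index anticommute and cancel; the commuting (index-disjoint) pairs give grade-4 terms 2*c*c'*(blade product), which cancel blade by blade — γ1234: 21558364/357777225 - 16260/122317 + 26002136/357777225 = 0; γ1235: 3614576/119259075 - 119240/1590121 + 5328424/119259075 = 0; γ1236: -1993268/119259075 + 48780/1590121 - 1665232/119259075 = 0; γ1245: 129092/23851815 + 1437304/23851815 - 40164/611585 = 0; γ1246: 6564/1590121 - 195996/7950605 + 12552/611585 = 0; γ1256: 2188/611585 - 120492/7950605 + 92048/7950605 = 0; γ1345: 159890/1590121 + 53964232/119259075 - 65955982/119259075 = 0; γ1346: 121950/1590121 - 29758726/119259075 + 20612476/119259075 = 0; γ1356: 8130/122317 - 6098234/39753025 + 3455984/39753025 = 0; γ1456: -32666/611585 + 60246/1590121 + 123428/7950605 = 0; γ2345: -93928/23851815 - 19824/611585 + 867064/23851815 = 0; γ2346: -4776/1590121 + 10932/611585 - 118236/7950605 = 0; γ2356: -1592/611585 + 80168/7950605 - 59472/7950605 = 0; γ2456: 36/9409 - 3960/1590121 - 2124/1590121 = 0; γ3456: 19706/611585 - 29736/1590121 - 107498/7950605 = 0 — confirming B is simple. So B^2 = -16/9.
Answer: rotation, certificate B^2 = -16/9. Note: conjugating B changes its blade decomposition but never the scalar B^2 = -16/9, whose sign settles the classification.


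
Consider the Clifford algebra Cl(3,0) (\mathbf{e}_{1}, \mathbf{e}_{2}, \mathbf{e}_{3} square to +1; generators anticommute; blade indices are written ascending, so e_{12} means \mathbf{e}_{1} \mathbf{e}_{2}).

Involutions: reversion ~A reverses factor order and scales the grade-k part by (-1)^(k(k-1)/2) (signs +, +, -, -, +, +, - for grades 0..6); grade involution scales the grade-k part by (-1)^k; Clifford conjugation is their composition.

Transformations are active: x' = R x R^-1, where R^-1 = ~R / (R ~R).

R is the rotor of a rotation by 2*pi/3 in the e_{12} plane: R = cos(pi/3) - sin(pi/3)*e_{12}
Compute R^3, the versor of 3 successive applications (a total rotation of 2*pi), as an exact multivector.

Rotor phase runs at HALF the rotation angle; powers of one rotor simply add phase, so after 3 steps in e_{12} the phase is 3*pi/3 = \pi and R^3 = cos(\pi) - sin(\pi)*e_{12}.
cos(\pi) = -1 and sin(\pi) = 0, so R^3 = -1. The total rotation 2*pi is 1 full turn, so every vector returns to itself, yet the rotor is -1, on the OTHER sheet of the double cover (an odd number of 2*pi turns).
Answer: -1


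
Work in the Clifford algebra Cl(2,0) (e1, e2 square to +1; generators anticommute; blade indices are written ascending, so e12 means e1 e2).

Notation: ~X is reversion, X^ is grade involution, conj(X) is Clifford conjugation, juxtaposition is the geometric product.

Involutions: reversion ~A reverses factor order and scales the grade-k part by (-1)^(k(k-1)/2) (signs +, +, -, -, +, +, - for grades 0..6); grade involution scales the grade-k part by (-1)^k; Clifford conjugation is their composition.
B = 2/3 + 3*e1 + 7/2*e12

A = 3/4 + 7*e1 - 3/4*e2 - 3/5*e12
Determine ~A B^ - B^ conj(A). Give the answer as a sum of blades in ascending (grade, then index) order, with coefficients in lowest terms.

first term: -113/5 + 121/24*e1 + 129/5*e2 + 31/40*e12
second term: 97/5 - 103/24*e1 + 116/5*e2 + 31/40*e12
Answer: -42 + 28/3*e1 + 13/5*e2


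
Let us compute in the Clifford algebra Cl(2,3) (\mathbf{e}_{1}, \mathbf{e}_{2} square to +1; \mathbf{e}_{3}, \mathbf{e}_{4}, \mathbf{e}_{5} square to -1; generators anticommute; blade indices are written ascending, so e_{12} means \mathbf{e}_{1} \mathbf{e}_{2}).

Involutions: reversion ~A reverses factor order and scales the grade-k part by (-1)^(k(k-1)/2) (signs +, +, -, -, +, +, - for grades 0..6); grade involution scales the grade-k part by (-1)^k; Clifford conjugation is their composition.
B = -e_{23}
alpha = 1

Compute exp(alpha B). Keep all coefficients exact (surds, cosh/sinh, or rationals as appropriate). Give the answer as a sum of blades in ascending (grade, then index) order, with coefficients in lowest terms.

B^2 = (-1)^2*(e_{23})^2 = 1*(+1) = 1 (a basis 2-blade squares to minus the product of its generators' squares).
B^2 = 1 — the series telescopes hyperbolically here: l = 1, alpha*l = 1, so exp(alpha B) = cosh(1) + (sinh(1)/1)*B = \cosh{\left(1 \right)} + (\sinh{\left(1 \right)})*B.
Answer: \cosh{\left(1 \right)} - \sinh{\left(1 \right)} e_{23}


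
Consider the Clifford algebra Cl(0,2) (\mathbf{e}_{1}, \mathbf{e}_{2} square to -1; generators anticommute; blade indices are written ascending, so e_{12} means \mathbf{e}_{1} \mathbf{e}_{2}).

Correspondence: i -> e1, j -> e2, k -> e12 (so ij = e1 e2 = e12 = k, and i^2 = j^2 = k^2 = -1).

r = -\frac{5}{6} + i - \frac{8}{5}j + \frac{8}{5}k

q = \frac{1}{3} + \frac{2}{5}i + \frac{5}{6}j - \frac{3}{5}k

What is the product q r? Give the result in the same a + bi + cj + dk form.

In blades: q = \frac{1}{3} + \frac{2}{5} e_{1} + \frac{5}{6} e_{2} - \frac{3}{5} e_{12}, r = -\frac{5}{6} + e_{1} - \frac{8}{5} e_{2} + \frac{8}{5} e_{12}.
Distribute q over r term by term (generator squares from the signature, products reordered to ascending indices): (\frac{1}{3})*r = -\frac{5}{18} + \frac{1}{3} e_{1} - \frac{8}{15} e_{2} + \frac{8}{15} e_{12}; (\frac{2}{5} e_{1})*r = -\frac{2}{5} - \frac{1}{3} e_{1} - \frac{16}{25} e_{2} - \frac{16}{25} e_{12}; (\frac{5}{6} e_{2})*r = \frac{4}{3} + \frac{4}{3} e_{1} - \frac{25}{36} e_{2} - \frac{5}{6} e_{12}; (-\frac{3}{5} e_{12})*r = \frac{24}{25} - \frac{24}{25} e_{1} - \frac{3}{5} e_{2} + \frac{1}{2} e_{12}.
Sum: \frac{727}{450} + \frac{28}{75} e_{1} - \frac{2221}{900} e_{2} - \frac{11}{25} e_{12}; translating back through the correspondence:
Answer: \frac{727}{450} + \frac{28}{75}i - \frac{2221}{900}j - \frac{11}{25}k


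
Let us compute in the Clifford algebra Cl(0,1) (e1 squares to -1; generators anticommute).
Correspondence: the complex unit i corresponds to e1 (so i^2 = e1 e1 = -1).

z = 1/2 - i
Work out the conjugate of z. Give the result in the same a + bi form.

In blades: z = 1/2 - e1.
Conjugation here is Clifford conjugation: the scalar is fixed and the grade-1 and grade-2 blades all flip sign, giving 1/2 + e1; translating back:
Answer: 1/2 + i


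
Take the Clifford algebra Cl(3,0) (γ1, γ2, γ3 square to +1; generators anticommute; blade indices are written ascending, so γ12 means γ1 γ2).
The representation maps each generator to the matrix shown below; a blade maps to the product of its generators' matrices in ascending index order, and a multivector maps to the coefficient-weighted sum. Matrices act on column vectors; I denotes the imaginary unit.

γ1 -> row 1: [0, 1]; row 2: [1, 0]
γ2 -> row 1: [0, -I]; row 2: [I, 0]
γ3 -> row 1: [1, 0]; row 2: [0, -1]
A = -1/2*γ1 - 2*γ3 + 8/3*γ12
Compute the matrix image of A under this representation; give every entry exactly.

Bivector images (products of the table entries): rho(γ12) = rho(γ1)rho(γ2) = row 1: [I, 0]; row 2: [0, -I].
M = (-1/2)*rho(γ1) + (-2)*rho(γ3) + (8/3)*rho(γ12), summed entrywise:
Answer: row 1: [-2 + 8*I/3, -1/2]; row 2: [-1/2, 2 - 8*I/3]


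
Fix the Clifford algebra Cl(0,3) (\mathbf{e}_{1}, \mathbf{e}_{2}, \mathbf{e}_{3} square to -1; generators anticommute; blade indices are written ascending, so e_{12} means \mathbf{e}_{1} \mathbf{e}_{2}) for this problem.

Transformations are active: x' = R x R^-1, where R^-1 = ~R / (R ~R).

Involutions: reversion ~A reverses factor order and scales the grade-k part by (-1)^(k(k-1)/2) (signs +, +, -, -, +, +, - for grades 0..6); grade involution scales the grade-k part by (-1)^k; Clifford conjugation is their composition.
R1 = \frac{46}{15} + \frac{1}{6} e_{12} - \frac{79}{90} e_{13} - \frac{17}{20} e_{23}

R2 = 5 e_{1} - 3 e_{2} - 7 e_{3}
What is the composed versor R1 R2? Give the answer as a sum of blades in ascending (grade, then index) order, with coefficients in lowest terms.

Distribute over the terms of R2 (each basis-blade product reordered to ascending indices, repeated generators contracted through their squares):
R1 (5 e_{1}) = \frac{46}{3} e_{1} + \frac{5}{6} e_{2} - \frac{79}{18} e_{3} - \frac{17}{4} e_{123}
R1 (-3 e_{2}) = \frac{1}{2} e_{1} - \frac{46}{5} e_{2} + \frac{51}{20} e_{3} - \frac{79}{30} e_{123}
R1 (-7 e_{3}) = -\frac{553}{90} e_{1} - \frac{119}{20} e_{2} - \frac{322}{15} e_{3} - \frac{7}{6} e_{123}
Summing the partial products and collecting blades:
Answer: \frac{436}{45} e_{1} - \frac{859}{60} e_{2} - \frac{839}{36} e_{3} - \frac{161}{20} e_{123}


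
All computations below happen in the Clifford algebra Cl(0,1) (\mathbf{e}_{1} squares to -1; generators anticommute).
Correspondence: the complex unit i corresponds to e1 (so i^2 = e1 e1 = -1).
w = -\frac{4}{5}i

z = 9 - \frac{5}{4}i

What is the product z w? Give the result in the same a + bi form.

In blades: z = 9 - \frac{5}{4} e_{1}, w = -\frac{4}{5} e_{1}.
Distribute z over w term by term (generator squares from the signature, products reordered to ascending indices): (9)*w = -\frac{36}{5} e_{1}; (-\frac{5}{4} e_{1})*w = -1.
Sum: -1 - \frac{36}{5} e_{1}; translating back through the correspondence:
Answer: -1 - \frac{36}{5}i


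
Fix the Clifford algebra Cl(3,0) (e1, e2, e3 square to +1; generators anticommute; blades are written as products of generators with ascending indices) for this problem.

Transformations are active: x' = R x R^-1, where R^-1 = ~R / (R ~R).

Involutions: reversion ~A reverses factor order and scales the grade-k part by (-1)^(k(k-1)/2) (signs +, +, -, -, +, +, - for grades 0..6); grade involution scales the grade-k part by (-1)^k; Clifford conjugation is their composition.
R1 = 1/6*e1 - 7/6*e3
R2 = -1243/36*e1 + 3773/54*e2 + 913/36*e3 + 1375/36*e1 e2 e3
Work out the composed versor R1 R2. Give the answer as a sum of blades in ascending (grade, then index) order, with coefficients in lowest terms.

Distribute over the terms of R1 (each basis-blade product reordered to ascending indices, repeated generators contracted through their squares):
(1/6*e1) R2 = -1243/216 + 3773/324*e1 e2 + 913/216*e1 e3 + 1375/216*e2 e3
(-7/6*e3) R2 = -6391/216 - 9625/216*e1 e2 - 8701/216*e1 e3 + 26411/324*e2 e3
Summing the partial products and collecting blades:
Answer: -3817/108 - 21329/648*e1 e2 - 649/18*e1 e3 + 56947/648*e2 e3


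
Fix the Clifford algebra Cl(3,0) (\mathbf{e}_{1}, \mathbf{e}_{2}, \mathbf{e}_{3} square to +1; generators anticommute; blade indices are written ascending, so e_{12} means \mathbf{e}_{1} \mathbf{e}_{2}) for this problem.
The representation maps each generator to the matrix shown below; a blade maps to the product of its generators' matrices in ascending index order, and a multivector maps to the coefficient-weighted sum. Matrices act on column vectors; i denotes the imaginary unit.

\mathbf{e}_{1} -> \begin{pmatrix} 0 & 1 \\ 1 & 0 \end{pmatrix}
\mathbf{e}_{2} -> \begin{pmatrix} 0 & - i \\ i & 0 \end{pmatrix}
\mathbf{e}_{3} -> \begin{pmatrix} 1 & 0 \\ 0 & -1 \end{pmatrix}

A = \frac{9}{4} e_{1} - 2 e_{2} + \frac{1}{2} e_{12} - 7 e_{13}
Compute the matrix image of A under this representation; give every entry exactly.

Bivector images (products of the table entries): rho(e_{12}) = rho(\mathbf{e}_{1})rho(\mathbf{e}_{2}) = \begin{pmatrix} i & 0 \\ 0 & - i \end{pmatrix}; rho(e_{13}) = rho(\mathbf{e}_{1})rho(\mathbf{e}_{3}) = \begin{pmatrix} 0 & -1 \\ 1 & 0 \end{pmatrix}.
M = (\frac{9}{4})*rho(e_{1}) + (-2)*rho(e_{2}) + (\frac{1}{2})*rho(e_{12}) + (-7)*rho(e_{13}), summed entrywise:
Answer: \begin{pmatrix} \frac{i}{2} & \frac{37}{4} + 2 i \\ - \frac{19}{4} - 2 i & - \frac{i}{2} \end{pmatrix}


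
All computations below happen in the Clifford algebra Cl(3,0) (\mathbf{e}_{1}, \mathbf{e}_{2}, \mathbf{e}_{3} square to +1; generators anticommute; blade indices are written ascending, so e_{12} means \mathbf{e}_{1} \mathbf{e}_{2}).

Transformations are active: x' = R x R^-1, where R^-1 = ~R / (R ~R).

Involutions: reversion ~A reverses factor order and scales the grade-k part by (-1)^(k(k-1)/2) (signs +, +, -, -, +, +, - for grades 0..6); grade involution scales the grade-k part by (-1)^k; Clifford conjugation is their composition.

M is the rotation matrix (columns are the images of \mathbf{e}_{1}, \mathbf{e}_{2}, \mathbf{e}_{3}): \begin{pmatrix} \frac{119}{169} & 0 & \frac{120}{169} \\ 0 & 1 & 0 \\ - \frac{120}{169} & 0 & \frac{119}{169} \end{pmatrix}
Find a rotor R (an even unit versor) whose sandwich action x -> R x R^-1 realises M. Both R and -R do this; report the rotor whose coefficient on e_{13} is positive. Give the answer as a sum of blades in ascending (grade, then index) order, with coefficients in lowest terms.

Method: write R = a + b12*e_{12} + b13*e_{13} + b23*e_{23} with a^2 + b12^2 + b13^2 + b23^2 = 1 (so R^-1 = ~R). Expanding the columns R e_j ~R gives tr M = 4a^2 - 1 and, from the antisymmetric part, M21 - M12 = -4a*b12, M13 - M31 = 4a*b13, M32 - M23 = -4a*b23.
Here tr M = \frac{407}{169}, so a^2 = (1 + tr M)/4 = \frac{144}{169} and a = ±\frac{12}{13}. Taking a = \frac{12}{13}: M21 - M12 = 0, M13 - M31 = \frac{240}{169}, M32 - M23 = 0, giving b12 = 0, b13 = \frac{5}{13}, b23 = 0, i.e. R = \frac{12}{13} + \frac{5}{13} e_{13}.
Its e_{13} coefficient is already positive.
Answer: \frac{12}{13} + \frac{5}{13} e_{13}. Key observation: the double cover Spin(3) -> SO(3) sends R and -R to the same matrix (trace \frac{407}{169} here), so the stated sign of the e_{13} coefficient is what selects one sheet.


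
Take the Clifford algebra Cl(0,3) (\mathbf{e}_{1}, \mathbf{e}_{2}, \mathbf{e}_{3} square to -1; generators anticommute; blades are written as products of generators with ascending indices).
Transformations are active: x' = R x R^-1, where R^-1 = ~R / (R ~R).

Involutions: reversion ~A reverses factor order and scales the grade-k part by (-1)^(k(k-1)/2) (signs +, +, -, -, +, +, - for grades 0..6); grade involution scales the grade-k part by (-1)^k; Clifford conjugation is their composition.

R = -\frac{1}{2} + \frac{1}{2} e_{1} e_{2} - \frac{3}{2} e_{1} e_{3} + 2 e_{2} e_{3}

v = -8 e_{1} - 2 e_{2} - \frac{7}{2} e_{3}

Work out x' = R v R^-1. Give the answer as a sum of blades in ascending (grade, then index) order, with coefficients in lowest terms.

~R = -\frac{1}{2} - \frac{1}{2} e_{1} e_{2} + \frac{3}{2} e_{1} e_{3} - 2 e_{2} e_{3}, and R ~R = \frac{27}{4}, so R^-1 = ~R / (\frac{27}{4}).
R v = -\frac{1}{4} e_{1} + 4 e_{2} + \frac{39}{4} e_{3} - \frac{83}{4} e_{1} e_{2} e_{3}
Answer: -\frac{115}{27} e_{1} - \frac{211}{27} e_{2} - \frac{55}{54} e_{3}
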